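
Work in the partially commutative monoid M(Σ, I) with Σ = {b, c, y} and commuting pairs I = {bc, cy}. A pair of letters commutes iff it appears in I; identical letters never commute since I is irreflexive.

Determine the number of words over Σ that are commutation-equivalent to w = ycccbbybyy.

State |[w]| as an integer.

0(y) covers ∅
1(c) covers ∅
2(c) covers 1:c
3(c) covers 2:c
4(b) covers 0:y
5(b) covers 4:b
6(y) covers 5:b
7(b) covers 6:y
8(y) covers 7:b
9(y) covers 8:y
floor of heap: 0:y, 1:c
completions by unplaced set U, small U first (add the entries for U minus each lowest piece of U):
  |U|=1: {3}:1  {9}:1
  |U|=2: {2,3}:1  {3,9}:2  {8,9}:1
  |U|=3: {1,2,3}:1  {2,3,9}:3  {3,8,9}:3  {7,8,9}:1
  |U|=4: {1,2,3,9}:4  {2,3,8,9}:6  {3,7,8,9}:4  {6,7,8,9}:1
  |U|=5: {1,2,3,8,9}:10  {2,3,7,8,9}:10  {3,6,7,8,9}:5  {5,6,7,8,9}:1
  |U|=6: {1,2,3,7,8,9}:20  {2,3,6,7,8,9}:15  {3,5,6,7,8,9}:6  {4,5,6,7,8,9}:1
  |U|=7: {0,4,5,6,7,8,9}:1  {1,2,3,6,7,8,9}:35  {2,3,5,6,7,8,9}:21  {3,4,5,6,7,8,9}:7
  |U|=8: {0,3,4,5,6,7,8,9}:8  {1,2,3,5,6,7,8,9}:56  {2,3,4,5,6,7,8,9}:28
  start at 0(y): 84
  start at 1(c): 36
sum over floor = 120

120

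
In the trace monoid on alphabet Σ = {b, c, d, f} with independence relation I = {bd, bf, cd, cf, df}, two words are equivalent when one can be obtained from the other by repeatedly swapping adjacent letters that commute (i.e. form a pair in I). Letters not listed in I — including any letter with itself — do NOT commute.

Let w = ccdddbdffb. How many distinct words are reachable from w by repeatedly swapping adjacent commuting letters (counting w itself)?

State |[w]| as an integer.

3150

0(c) covers ∅
1(c) covers 0:c
2(d) covers ∅
3(d) covers 2:d
4(d) covers 3:d
5(b) covers 1:c
6(d) covers 4:d
7(f) covers ∅
8(f) covers 7:f
9(b) covers 5:b
floor of heap: 0:c, 2:d, 7:f
completions by unplaced set U, small U first (add the entries for U minus each lowest piece of U):
  |U|=1: {6}:1  {8}:1  {9}:1
  |U|=2: {4,6}:1  {5,9}:1  {6,8}:2  {6,9}:2  {7,8}:1  {8,9}:2
  |U|=3: {1,5,9}:1  {3,4,6}:1  {4,6,8}:3  {4,6,9}:3  {5,6,9}:3  {5,8,9}:3  {6,7,8}:3  {6,8,9}:6  {7,8,9}:3
  |U|=4: {0,1,5,9}:1  {1,5,6,9}:4  {1,5,8,9}:4  {2,3,4,6}:1  {3,4,6,8}:4  {3,4,6,9}:4  {4,5,6,9}:6  {4,6,7,8}:6  {4,6,8,9}:12  {5,6,8,9}:12  {5,7,8,9}:6  {6,7,8,9}:12
  |U|=5: {0,1,5,6,9}:5  {0,1,5,8,9}:5  {1,4,5,6,9}:10  {1,5,6,8,9}:20  {1,5,7,8,9}:10  {2,3,4,6,8}:5  {2,3,4,6,9}:5  {3,4,5,6,9}:10  {3,4,6,7,8}:10  {3,4,6,8,9}:20  {4,5,6,8,9}:30  {4,6,7,8,9}:30  {5,6,7,8,9}:30
  |U|=6: {0,1,4,5,6,9}:15  {0,1,5,6,8,9}:30  {0,1,5,7,8,9}:15  {1,3,4,5,6,9}:20  {1,4,5,6,8,9}:60  {1,5,6,7,8,9}:60  {2,3,4,5,6,9}:15  {2,3,4,6,7,8}:15  {2,3,4,6,8,9}:30  {3,4,5,6,8,9}:60  {3,4,6,7,8,9}:60  {4,5,6,7,8,9}:90
  |U|=7: {0,1,3,4,5,6,9}:35  {0,1,4,5,6,8,9}:105  {0,1,5,6,7,8,9}:105  {1,2,3,4,5,6,9}:35  {1,3,4,5,6,8,9}:140  {1,4,5,6,7,8,9}:210  {2,3,4,5,6,8,9}:105  {2,3,4,6,7,8,9}:105  {3,4,5,6,7,8,9}:210
  |U|=8: {0,1,2,3,4,5,6,9}:70  {0,1,3,4,5,6,8,9}:280  {0,1,4,5,6,7,8,9}:420  {1,2,3,4,5,6,8,9}:280  {1,3,4,5,6,7,8,9}:560  {2,3,4,5,6,7,8,9}:420
  start at 0(c): 1260
  start at 2(d): 1260
  start at 7(f): 630
sum over floor = 3150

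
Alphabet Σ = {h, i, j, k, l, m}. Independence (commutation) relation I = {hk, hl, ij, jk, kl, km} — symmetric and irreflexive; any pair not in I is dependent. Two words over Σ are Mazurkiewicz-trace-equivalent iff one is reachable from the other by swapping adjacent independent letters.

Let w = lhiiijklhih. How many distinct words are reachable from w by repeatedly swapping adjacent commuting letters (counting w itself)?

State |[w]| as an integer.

52

piece 0:l — minimal
piece 1:h — minimal
piece 2:i rests on {0:l, 1:h}
piece 3:i rests on {2:i}
piece 4:i rests on {3:i}
piece 5:j rests on {0:l, 1:h}
piece 6:k rests on {4:i}
piece 7:l rests on {4:i, 5:j}
piece 8:h rests on {4:i, 5:j}
piece 9:i rests on {6:k, 7:l, 8:h}
piece 10:h rests on {9:i}
minimal pieces: {0:l, 1:h}
ways to finish when only these pieces remain (= sum over removing one remaining piece with nothing left below it):
  1 left: {10}→1
  2 left: {9,10}→1
  3 left: {6,9,10}→1  {7,9,10}→1  {8,9,10}→1
  4 left: {6,7,9,10}→2  {6,8,9,10}→2  {7,8,9,10}→2
  5 left: {5,7,8,9,10}→2  {6,7,8,9,10}→6
  6 left: {4,6,7,8,9,10}→6  {5,6,7,8,9,10}→8
  7 left: {3,4,6,7,8,9,10}→6  {4,5,6,7,8,9,10}→14
  8 left: {2,3,4,6,7,8,9,10}→6  {3,4,5,6,7,8,9,10}→20
  9 left: {2,3,4,5,6,7,8,9,10}→26
  placing 0:l first → 26 extensions
  placing 1:h first → 26 extensions
total linear extensions = 52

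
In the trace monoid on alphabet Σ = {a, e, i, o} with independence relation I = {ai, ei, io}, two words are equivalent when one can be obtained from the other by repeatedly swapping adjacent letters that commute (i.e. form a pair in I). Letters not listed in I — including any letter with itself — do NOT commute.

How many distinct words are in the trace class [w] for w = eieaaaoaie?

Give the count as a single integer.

#0=e has no predecessor
#1=i has no predecessor
#2=e depends on [0:e]
#3=a depends on [2:e]
#4=a depends on [3:a]
#5=a depends on [4:a]
#6=o depends on [5:a]
#7=a depends on [6:o]
#8=i depends on [1:i]
#9=e depends on [7:a]
sources: [0:e, 1:i]
N(rest) = Σ N(rest − s) over sources s of rest; N(one piece) = 1:
  size 1 → [8]=1  [9]=1
  size 2 → [1,8]=1  [7,9]=1  [8,9]=2
  size 3 → [1,8,9]=3  [6,7,9]=1  [7,8,9]=3
  size 4 → [1,7,8,9]=6  [5,6,7,9]=1  [6,7,8,9]=4
  size 5 → [1,6,7,8,9]=10  [4,5,6,7,9]=1  [5,6,7,8,9]=5
  size 6 → [1,5,6,7,8,9]=15  [3,4,5,6,7,9]=1  [4,5,6,7,8,9]=6
  size 7 → [1,4,5,6,7,8,9]=21  [2,3,4,5,6,7,9]=1  [3,4,5,6,7,8,9]=7
  size 8 → [0,2,3,4,5,6,7,9]=1  [1,3,4,5,6,7,8,9]=28  [2,3,4,5,6,7,8,9]=8
  first=0(e) contributes 36
  first=1(i) contributes 9
|[w]| = 45

45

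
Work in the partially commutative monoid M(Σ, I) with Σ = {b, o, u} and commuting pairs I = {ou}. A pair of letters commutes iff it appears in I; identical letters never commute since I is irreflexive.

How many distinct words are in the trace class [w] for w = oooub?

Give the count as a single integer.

drop 0:o onto floor
drop 1:o onto {0:o}
drop 2:o onto {1:o}
drop 3:u onto floor
drop 4:b onto {2:o, 3:u}
ground layer = {0:o, 3:u}
drop-orders for the pieces not yet dropped (sum over which currently-grounded one goes next):
  1 to go: {4} 1
  2 to go: {2,4} 1  {3,4} 1
  3 to go: {1,2,4} 1  {2,3,4} 2
  if 0:o drops first: 3 orders
  if 3:u drops first: 1 orders
heap linearizations: 4

4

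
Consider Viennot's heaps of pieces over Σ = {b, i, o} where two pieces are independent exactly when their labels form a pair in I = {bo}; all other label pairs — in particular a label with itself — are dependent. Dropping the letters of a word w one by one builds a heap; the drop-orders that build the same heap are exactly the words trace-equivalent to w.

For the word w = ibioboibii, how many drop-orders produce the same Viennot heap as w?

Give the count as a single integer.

drop 0:i onto floor
drop 1:b onto {0:i}
drop 2:i onto {1:b}
drop 3:o onto {2:i}
drop 4:b onto {2:i}
drop 5:o onto {3:o}
drop 6:i onto {4:b, 5:o}
drop 7:b onto {6:i}
drop 8:i onto {7:b}
drop 9:i onto {8:i}
ground layer = {0:i}
drop-orders for the pieces not yet dropped (sum over which currently-grounded one goes next):
  1 to go: {9} 1
  2 to go: {8,9} 1
  3 to go: {7,8,9} 1
  4 to go: {6,7,8,9} 1
  5 to go: {4,6,7,8,9} 1  {5,6,7,8,9} 1
  6 to go: {3,5,6,7,8,9} 1  {4,5,6,7,8,9} 2
  7 to go: {3,4,5,6,7,8,9} 3
  8 to go: {2,3,4,5,6,7,8,9} 3
  if 0:i drops first: 3 orders

3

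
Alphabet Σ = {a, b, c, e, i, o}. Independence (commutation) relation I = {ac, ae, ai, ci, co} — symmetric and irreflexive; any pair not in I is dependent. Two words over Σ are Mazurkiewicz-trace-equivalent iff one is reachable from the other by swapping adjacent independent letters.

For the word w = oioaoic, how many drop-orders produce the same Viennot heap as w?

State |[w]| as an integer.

drop 0:o onto floor
drop 1:i onto {0:o}
drop 2:o onto {1:i}
drop 3:a onto {2:o}
drop 4:o onto {3:a}
drop 5:i onto {4:o}
drop 6:c onto floor
ground layer = {0:o, 6:c}
drop-orders for the pieces not yet dropped (sum over which currently-grounded one goes next):
  1 to go: {5} 1  {6} 1
  2 to go: {4,5} 1  {5,6} 2
  3 to go: {3,4,5} 1  {4,5,6} 3
  4 to go: {2,3,4,5} 1  {3,4,5,6} 4
  5 to go: {1,2,3,4,5} 1  {2,3,4,5,6} 5
  if 0:o drops first: 6 orders
  if 6:c drops first: 1 orders
heap linearizations: 7

7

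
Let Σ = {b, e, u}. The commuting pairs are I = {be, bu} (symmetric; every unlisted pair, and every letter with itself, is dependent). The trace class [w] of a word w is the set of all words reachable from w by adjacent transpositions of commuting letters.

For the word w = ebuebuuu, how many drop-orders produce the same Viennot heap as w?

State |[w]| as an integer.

drop 0:e onto floor
drop 1:b onto floor
drop 2:u onto {0:e}
drop 3:e onto {2:u}
drop 4:b onto {1:b}
drop 5:u onto {3:e}
drop 6:u onto {5:u}
drop 7:u onto {6:u}
ground layer = {0:e, 1:b}
drop-orders for the pieces not yet dropped (sum over which currently-grounded one goes next):
  1 to go: {4} 1  {7} 1
  2 to go: {1,4} 1  {4,7} 2  {6,7} 1
  3 to go: {1,4,7} 3  {4,6,7} 3  {5,6,7} 1
  4 to go: {1,4,6,7} 6  {3,5,6,7} 1  {4,5,6,7} 4
  5 to go: {1,4,5,6,7} 10  {2,3,5,6,7} 1  {3,4,5,6,7} 5
  6 to go: {0,2,3,5,6,7} 1  {1,3,4,5,6,7} 15  {2,3,4,5,6,7} 6
  if 0:e drops first: 21 orders
  if 1:b drops first: 7 orders
heap linearizations: 28

28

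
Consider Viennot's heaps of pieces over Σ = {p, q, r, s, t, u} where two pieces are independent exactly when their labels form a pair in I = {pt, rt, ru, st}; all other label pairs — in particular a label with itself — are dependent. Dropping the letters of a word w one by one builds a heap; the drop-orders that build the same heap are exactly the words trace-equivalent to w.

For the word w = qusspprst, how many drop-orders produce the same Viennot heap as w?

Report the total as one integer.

piece 0:q — minimal
piece 1:u rests on {0:q}
piece 2:s rests on {1:u}
piece 3:s rests on {2:s}
piece 4:p rests on {3:s}
piece 5:p rests on {4:p}
piece 6:r rests on {5:p}
piece 7:s rests on {6:r}
piece 8:t rests on {1:u}
minimal pieces: {0:q}
ways to finish when only these pieces remain (= sum over removing one remaining piece with nothing left below it):
  1 left: {7}→1  {8}→1
  2 left: {6,7}→1  {7,8}→2
  3 left: {5,6,7}→1  {6,7,8}→3
  4 left: {4,5,6,7}→1  {5,6,7,8}→4
  5 left: {3,4,5,6,7}→1  {4,5,6,7,8}→5
  6 left: {2,3,4,5,6,7}→1  {3,4,5,6,7,8}→6
  7 left: {2,3,4,5,6,7,8}→7
  placing 0:q first → 7 extensions

7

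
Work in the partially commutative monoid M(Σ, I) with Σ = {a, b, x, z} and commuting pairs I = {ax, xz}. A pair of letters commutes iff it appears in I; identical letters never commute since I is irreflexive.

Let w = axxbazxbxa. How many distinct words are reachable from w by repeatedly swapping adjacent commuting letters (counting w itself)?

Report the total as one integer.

18

0(a) covers ∅
1(x) covers ∅
2(x) covers 1:x
3(b) covers 0:a, 2:x
4(a) covers 3:b
5(z) covers 4:a
6(x) covers 3:b
7(b) covers 5:z, 6:x
8(x) covers 7:b
9(a) covers 7:b
floor of heap: 0:a, 1:x
completions by unplaced set U, small U first (add the entries for U minus each lowest piece of U):
  |U|=1: {8}:1  {9}:1
  |U|=2: {8,9}:2
  |U|=3: {7,8,9}:2
  |U|=4: {5,7,8,9}:2  {6,7,8,9}:2
  |U|=5: {4,5,7,8,9}:2  {5,6,7,8,9}:4
  |U|=6: {4,5,6,7,8,9}:6
  |U|=7: {3,4,5,6,7,8,9}:6
  |U|=8: {0,3,4,5,6,7,8,9}:6  {2,3,4,5,6,7,8,9}:6
  start at 0(a): 6
  start at 1(x): 12
sum over floor = 18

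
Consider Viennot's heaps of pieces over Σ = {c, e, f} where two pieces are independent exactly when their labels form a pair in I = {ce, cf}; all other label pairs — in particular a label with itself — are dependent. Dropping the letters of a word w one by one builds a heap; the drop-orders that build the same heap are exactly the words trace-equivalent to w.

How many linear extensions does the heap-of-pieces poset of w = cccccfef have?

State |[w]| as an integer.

56

drop 0:c onto floor
drop 1:c onto {0:c}
drop 2:c onto {1:c}
drop 3:c onto {2:c}
drop 4:c onto {3:c}
drop 5:f onto floor
drop 6:e onto {5:f}
drop 7:f onto {6:e}
ground layer = {0:c, 5:f}
drop-orders for the pieces not yet dropped (sum over which currently-grounded one goes next):
  1 to go: {4} 1  {7} 1
  2 to go: {3,4} 1  {4,7} 2  {6,7} 1
  3 to go: {2,3,4} 1  {3,4,7} 3  {4,6,7} 3  {5,6,7} 1
  4 to go: {1,2,3,4} 1  {2,3,4,7} 4  {3,4,6,7} 6  {4,5,6,7} 4
  5 to go: {0,1,2,3,4} 1  {1,2,3,4,7} 5  {2,3,4,6,7} 10  {3,4,5,6,7} 10
  6 to go: {0,1,2,3,4,7} 6  {1,2,3,4,6,7} 15  {2,3,4,5,6,7} 20
  if 0:c drops first: 35 orders
  if 5:f drops first: 21 orders
heap linearizations: 56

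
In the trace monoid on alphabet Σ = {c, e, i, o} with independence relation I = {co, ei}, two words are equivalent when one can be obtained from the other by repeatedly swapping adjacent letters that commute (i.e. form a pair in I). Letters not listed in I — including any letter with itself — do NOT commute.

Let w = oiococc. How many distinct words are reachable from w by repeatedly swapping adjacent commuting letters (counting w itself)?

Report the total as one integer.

10

drop 0:o onto floor
drop 1:i onto {0:o}
drop 2:o onto {1:i}
drop 3:c onto {1:i}
drop 4:o onto {2:o}
drop 5:c onto {3:c}
drop 6:c onto {5:c}
ground layer = {0:o}
drop-orders for the pieces not yet dropped (sum over which currently-grounded one goes next):
  1 to go: {4} 1  {6} 1
  2 to go: {2,4} 1  {4,6} 2  {5,6} 1
  3 to go: {2,4,6} 3  {3,5,6} 1  {4,5,6} 3
  4 to go: {2,4,5,6} 6  {3,4,5,6} 4
  5 to go: {2,3,4,5,6} 10
  if 0:o drops first: 10 orders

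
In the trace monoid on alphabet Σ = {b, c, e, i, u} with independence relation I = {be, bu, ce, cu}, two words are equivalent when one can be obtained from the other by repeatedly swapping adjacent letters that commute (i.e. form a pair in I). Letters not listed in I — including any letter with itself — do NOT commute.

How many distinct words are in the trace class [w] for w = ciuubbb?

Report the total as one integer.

10

#0=c has no predecessor
#1=i depends on [0:c]
#2=u depends on [1:i]
#3=u depends on [2:u]
#4=b depends on [1:i]
#5=b depends on [4:b]
#6=b depends on [5:b]
sources: [0:c]
N(rest) = Σ N(rest − s) over sources s of rest; N(one piece) = 1:
  size 1 → [3]=1  [6]=1
  size 2 → [2,3]=1  [3,6]=2  [5,6]=1
  size 3 → [2,3,6]=3  [3,5,6]=3  [4,5,6]=1
  size 4 → [2,3,5,6]=6  [3,4,5,6]=4
  size 5 → [2,3,4,5,6]=10
  first=0(c) contributes 10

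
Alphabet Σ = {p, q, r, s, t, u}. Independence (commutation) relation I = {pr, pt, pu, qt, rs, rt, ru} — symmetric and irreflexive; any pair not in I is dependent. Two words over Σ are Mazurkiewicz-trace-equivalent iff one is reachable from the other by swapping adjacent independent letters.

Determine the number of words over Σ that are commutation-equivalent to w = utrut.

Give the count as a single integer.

5

0(u) covers ∅
1(t) covers 0:u
2(r) covers ∅
3(u) covers 1:t
4(t) covers 3:u
floor of heap: 0:u, 2:r
completions by unplaced set U, small U first (add the entries for U minus each lowest piece of U):
  |U|=1: {2}:1  {4}:1
  |U|=2: {2,4}:2  {3,4}:1
  |U|=3: {1,3,4}:1  {2,3,4}:3
  start at 0(u): 4
  start at 2(r): 1
sum over floor = 5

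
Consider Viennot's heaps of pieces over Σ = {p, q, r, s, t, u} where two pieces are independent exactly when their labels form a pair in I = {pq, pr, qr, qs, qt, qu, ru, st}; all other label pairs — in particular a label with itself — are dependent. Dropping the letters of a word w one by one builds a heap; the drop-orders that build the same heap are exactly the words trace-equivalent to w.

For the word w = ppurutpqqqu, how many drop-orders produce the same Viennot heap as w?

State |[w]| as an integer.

825

0(p) covers ∅
1(p) covers 0:p
2(u) covers 1:p
3(r) covers ∅
4(u) covers 2:u
5(t) covers 3:r, 4:u
6(p) covers 5:t
7(q) covers ∅
8(q) covers 7:q
9(q) covers 8:q
10(u) covers 6:p
floor of heap: 0:p, 3:r, 7:q
completions by unplaced set U, small U first (add the entries for U minus each lowest piece of U):
  |U|=1: {9}:1  {10}:1
  |U|=2: {6,10}:1  {8,9}:1  {9,10}:2
  |U|=3: {5,6,10}:1  {6,9,10}:3  {7,8,9}:1  {8,9,10}:3
  |U|=4: {3,5,6,10}:1  {4,5,6,10}:1  {5,6,9,10}:4  {6,8,9,10}:6  {7,8,9,10}:4
  |U|=5: {2,4,5,6,10}:1  {3,4,5,6,10}:2  {3,5,6,9,10}:5  {4,5,6,9,10}:5  {5,6,8,9,10}:10  {6,7,8,9,10}:10
  |U|=6: {1,2,4,5,6,10}:1  {2,3,4,5,6,10}:3  {2,4,5,6,9,10}:6  {3,4,5,6,9,10}:12  {3,5,6,8,9,10}:15  {4,5,6,8,9,10}:15  {5,6,7,8,9,10}:20
  |U|=7: {0,1,2,4,5,6,10}:1  {1,2,3,4,5,6,10}:4  {1,2,4,5,6,9,10}:7  {2,3,4,5,6,9,10}:21  {2,4,5,6,8,9,10}:21  {3,4,5,6,8,9,10}:42  {3,5,6,7,8,9,10}:35  {4,5,6,7,8,9,10}:35
  |U|=8: {0,1,2,3,4,5,6,10}:5  {0,1,2,4,5,6,9,10}:8  {1,2,3,4,5,6,9,10}:32  {1,2,4,5,6,8,9,10}:28  {2,3,4,5,6,8,9,10}:84  {2,4,5,6,7,8,9,10}:56  {3,4,5,6,7,8,9,10}:112
  |U|=9: {0,1,2,3,4,5,6,9,10}:45  {0,1,2,4,5,6,8,9,10}:36  {1,2,3,4,5,6,8,9,10}:144  {1,2,4,5,6,7,8,9,10}:84  {2,3,4,5,6,7,8,9,10}:252
  start at 0(p): 480
  start at 3(r): 120
  start at 7(q): 225
sum over floor = 825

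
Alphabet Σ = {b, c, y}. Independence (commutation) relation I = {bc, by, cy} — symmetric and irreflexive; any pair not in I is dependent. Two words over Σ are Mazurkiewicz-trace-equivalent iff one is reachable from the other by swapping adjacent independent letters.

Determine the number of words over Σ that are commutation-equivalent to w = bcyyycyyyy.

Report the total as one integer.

360

#0=b has no predecessor
#1=c has no predecessor
#2=y has no predecessor
#3=y depends on [2:y]
#4=y depends on [3:y]
#5=c depends on [1:c]
#6=y depends on [4:y]
#7=y depends on [6:y]
#8=y depends on [7:y]
#9=y depends on [8:y]
sources: [0:b, 1:c, 2:y]
N(rest) = Σ N(rest − s) over sources s of rest; N(one piece) = 1:
  size 1 → [0]=1  [5]=1  [9]=1
  size 2 → [0,5]=2  [0,9]=2  [1,5]=1  [5,9]=2  [8,9]=1
  size 3 → [0,1,5]=3  [0,5,9]=6  [0,8,9]=3  [1,5,9]=3  [5,8,9]=3  [7,8,9]=1
  size 4 → [0,1,5,9]=12  [0,5,8,9]=12  [0,7,8,9]=4  [1,5,8,9]=6  [5,7,8,9]=4  [6,7,8,9]=1
  size 5 → [0,1,5,8,9]=30  [0,5,7,8,9]=20  [0,6,7,8,9]=5  [1,5,7,8,9]=10  [4,6,7,8,9]=1  [5,6,7,8,9]=5
  size 6 → [0,1,5,7,8,9]=60  [0,4,6,7,8,9]=6  [0,5,6,7,8,9]=30  [1,5,6,7,8,9]=15  [3,4,6,7,8,9]=1  [4,5,6,7,8,9]=6
  size 7 → [0,1,5,6,7,8,9]=105  [0,3,4,6,7,8,9]=7  [0,4,5,6,7,8,9]=42  [1,4,5,6,7,8,9]=21  [2,3,4,6,7,8,9]=1  [3,4,5,6,7,8,9]=7
  size 8 → [0,1,4,5,6,7,8,9]=168  [0,2,3,4,6,7,8,9]=8  [0,3,4,5,6,7,8,9]=56  [1,3,4,5,6,7,8,9]=28  [2,3,4,5,6,7,8,9]=8
  first=0(b) contributes 36
  first=1(c) contributes 72
  first=2(y) contributes 252
|[w]| = 360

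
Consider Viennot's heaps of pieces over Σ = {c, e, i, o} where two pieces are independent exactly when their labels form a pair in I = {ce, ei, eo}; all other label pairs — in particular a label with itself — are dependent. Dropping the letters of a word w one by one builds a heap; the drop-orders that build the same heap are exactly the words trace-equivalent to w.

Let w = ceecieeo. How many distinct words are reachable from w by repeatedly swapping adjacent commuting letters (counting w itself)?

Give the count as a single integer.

drop 0:c onto floor
drop 1:e onto floor
drop 2:e onto {1:e}
drop 3:c onto {0:c}
drop 4:i onto {3:c}
drop 5:e onto {2:e}
drop 6:e onto {5:e}
drop 7:o onto {4:i}
ground layer = {0:c, 1:e}
drop-orders for the pieces not yet dropped (sum over which currently-grounded one goes next):
  1 to go: {6} 1  {7} 1
  2 to go: {4,7} 1  {5,6} 1  {6,7} 2
  3 to go: {2,5,6} 1  {3,4,7} 1  {4,6,7} 3  {5,6,7} 3
  4 to go: {0,3,4,7} 1  {1,2,5,6} 1  {2,5,6,7} 4  {3,4,6,7} 4  {4,5,6,7} 6
  5 to go: {0,3,4,6,7} 5  {1,2,5,6,7} 5  {2,4,5,6,7} 10  {3,4,5,6,7} 10
  6 to go: {0,3,4,5,6,7} 15  {1,2,4,5,6,7} 15  {2,3,4,5,6,7} 20
  if 0:c drops first: 35 orders
  if 1:e drops first: 35 orders
heap linearizations: 70

70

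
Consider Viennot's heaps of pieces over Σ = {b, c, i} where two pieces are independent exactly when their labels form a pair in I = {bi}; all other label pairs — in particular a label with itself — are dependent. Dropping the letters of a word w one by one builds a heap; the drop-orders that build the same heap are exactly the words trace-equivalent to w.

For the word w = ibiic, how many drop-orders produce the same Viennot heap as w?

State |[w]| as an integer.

piece 0:i — minimal
piece 1:b — minimal
piece 2:i rests on {0:i}
piece 3:i rests on {2:i}
piece 4:c rests on {1:b, 3:i}
minimal pieces: {0:i, 1:b}
ways to finish when only these pieces remain (= sum over removing one remaining piece with nothing left below it):
  1 left: {4}→1
  2 left: {1,4}→1  {3,4}→1
  3 left: {1,3,4}→2  {2,3,4}→1
  placing 0:i first → 3 extensions
  placing 1:b first → 1 extensions
total linear extensions = 4

4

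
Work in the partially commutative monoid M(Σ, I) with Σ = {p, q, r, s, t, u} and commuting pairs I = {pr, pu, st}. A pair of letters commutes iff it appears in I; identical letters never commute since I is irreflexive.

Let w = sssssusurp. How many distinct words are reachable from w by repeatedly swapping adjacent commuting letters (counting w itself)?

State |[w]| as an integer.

#0=s has no predecessor
#1=s depends on [0:s]
#2=s depends on [1:s]
#3=s depends on [2:s]
#4=s depends on [3:s]
#5=u depends on [4:s]
#6=s depends on [5:u]
#7=u depends on [6:s]
#8=r depends on [7:u]
#9=p depends on [6:s]
sources: [0:s]
N(rest) = Σ N(rest − s) over sources s of rest; N(one piece) = 1:
  size 1 → [8]=1  [9]=1
  size 2 → [7,8]=1  [8,9]=2
  size 3 → [7,8,9]=3
  size 4 → [6,7,8,9]=3
  size 5 → [5,6,7,8,9]=3
  size 6 → [4,5,6,7,8,9]=3
  size 7 → [3,4,5,6,7,8,9]=3
  size 8 → [2,3,4,5,6,7,8,9]=3
  first=0(s) contributes 3

3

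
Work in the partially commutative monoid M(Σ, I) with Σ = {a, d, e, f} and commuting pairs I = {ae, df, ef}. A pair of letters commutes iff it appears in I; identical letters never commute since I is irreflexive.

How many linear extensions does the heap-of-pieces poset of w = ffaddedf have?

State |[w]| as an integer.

drop 0:f onto floor
drop 1:f onto {0:f}
drop 2:a onto {1:f}
drop 3:d onto {2:a}
drop 4:d onto {3:d}
drop 5:e onto {4:d}
drop 6:d onto {5:e}
drop 7:f onto {2:a}
ground layer = {0:f}
drop-orders for the pieces not yet dropped (sum over which currently-grounded one goes next):
  1 to go: {6} 1  {7} 1
  2 to go: {5,6} 1  {6,7} 2
  3 to go: {4,5,6} 1  {5,6,7} 3
  4 to go: {3,4,5,6} 1  {4,5,6,7} 4
  5 to go: {3,4,5,6,7} 5
  6 to go: {2,3,4,5,6,7} 5
  if 0:f drops first: 5 orders

5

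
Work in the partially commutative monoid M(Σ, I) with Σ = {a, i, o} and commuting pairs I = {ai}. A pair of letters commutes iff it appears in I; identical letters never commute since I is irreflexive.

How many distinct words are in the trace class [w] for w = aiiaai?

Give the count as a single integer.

20

#0=a has no predecessor
#1=i has no predecessor
#2=i depends on [1:i]
#3=a depends on [0:a]
#4=a depends on [3:a]
#5=i depends on [2:i]
sources: [0:a, 1:i]
N(rest) = Σ N(rest − s) over sources s of rest; N(one piece) = 1:
  size 1 → [4]=1  [5]=1
  size 2 → [2,5]=1  [3,4]=1  [4,5]=2
  size 3 → [0,3,4]=1  [1,2,5]=1  [2,4,5]=3  [3,4,5]=3
  size 4 → [0,3,4,5]=4  [1,2,4,5]=4  [2,3,4,5]=6
  first=0(a) contributes 10
  first=1(i) contributes 10
|[w]| = 20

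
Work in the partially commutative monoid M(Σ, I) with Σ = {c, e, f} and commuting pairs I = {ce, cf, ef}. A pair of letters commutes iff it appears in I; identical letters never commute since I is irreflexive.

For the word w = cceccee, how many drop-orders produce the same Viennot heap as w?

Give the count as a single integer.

35

#0=c has no predecessor
#1=c depends on [0:c]
#2=e has no predecessor
#3=c depends on [1:c]
#4=c depends on [3:c]
#5=e depends on [2:e]
#6=e depends on [5:e]
sources: [0:c, 2:e]
N(rest) = Σ N(rest − s) over sources s of rest; N(one piece) = 1:
  size 1 → [4]=1  [6]=1
  size 2 → [3,4]=1  [4,6]=2  [5,6]=1
  size 3 → [1,3,4]=1  [2,5,6]=1  [3,4,6]=3  [4,5,6]=3
  size 4 → [0,1,3,4]=1  [1,3,4,6]=4  [2,4,5,6]=4  [3,4,5,6]=6
  size 5 → [0,1,3,4,6]=5  [1,3,4,5,6]=10  [2,3,4,5,6]=10
  first=0(c) contributes 20
  first=2(e) contributes 15
|[w]| = 35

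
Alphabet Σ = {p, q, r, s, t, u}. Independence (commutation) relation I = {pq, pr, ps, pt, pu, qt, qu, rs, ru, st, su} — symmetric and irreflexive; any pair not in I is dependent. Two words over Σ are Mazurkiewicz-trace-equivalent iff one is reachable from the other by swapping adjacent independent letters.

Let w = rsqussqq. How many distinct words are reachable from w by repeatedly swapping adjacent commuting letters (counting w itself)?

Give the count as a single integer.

16

#0=r has no predecessor
#1=s has no predecessor
#2=q depends on [0:r, 1:s]
#3=u has no predecessor
#4=s depends on [2:q]
#5=s depends on [4:s]
#6=q depends on [5:s]
#7=q depends on [6:q]
sources: [0:r, 1:s, 3:u]
N(rest) = Σ N(rest − s) over sources s of rest; N(one piece) = 1:
  size 1 → [3]=1  [7]=1
  size 2 → [3,7]=2  [6,7]=1
  size 3 → [3,6,7]=3  [5,6,7]=1
  size 4 → [3,5,6,7]=4  [4,5,6,7]=1
  size 5 → [2,4,5,6,7]=1  [3,4,5,6,7]=5
  size 6 → [0,2,4,5,6,7]=1  [1,2,4,5,6,7]=1  [2,3,4,5,6,7]=6
  first=0(r) contributes 7
  first=1(s) contributes 7
  first=3(u) contributes 2
|[w]| = 16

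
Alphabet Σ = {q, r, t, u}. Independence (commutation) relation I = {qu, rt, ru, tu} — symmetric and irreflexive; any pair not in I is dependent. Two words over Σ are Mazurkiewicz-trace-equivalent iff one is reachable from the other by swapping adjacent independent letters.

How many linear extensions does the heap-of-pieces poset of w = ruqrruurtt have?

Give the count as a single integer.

drop 0:r onto floor
drop 1:u onto floor
drop 2:q onto {0:r}
drop 3:r onto {2:q}
drop 4:r onto {3:r}
drop 5:u onto {1:u}
drop 6:u onto {5:u}
drop 7:r onto {4:r}
drop 8:t onto {2:q}
drop 9:t onto {8:t}
ground layer = {0:r, 1:u}
drop-orders for the pieces not yet dropped (sum over which currently-grounded one goes next):
  1 to go: {6} 1  {7} 1  {9} 1
  2 to go: {4,7} 1  {5,6} 1  {6,7} 2  {6,9} 2  {7,9} 2  {8,9} 1
  3 to go: {1,5,6} 1  {3,4,7} 1  {4,6,7} 3  {4,7,9} 3  {5,6,7} 3  {5,6,9} 3  {6,7,9} 6  {6,8,9} 3  {7,8,9} 3
  4 to go: {1,5,6,7} 4  {1,5,6,9} 4  {3,4,6,7} 4  {3,4,7,9} 4  {4,5,6,7} 6  {4,6,7,9} 12  {4,7,8,9} 6  {5,6,7,9} 12  {5,6,8,9} 6  {6,7,8,9} 12
  5 to go: {1,4,5,6,7} 10  {1,5,6,7,9} 20  {1,5,6,8,9} 10  {3,4,5,6,7} 10  {3,4,6,7,9} 20  {3,4,7,8,9} 10  {4,5,6,7,9} 30  {4,6,7,8,9} 30  {5,6,7,8,9} 30
  6 to go: {1,3,4,5,6,7} 20  {1,4,5,6,7,9} 60  {1,5,6,7,8,9} 60  {2,3,4,7,8,9} 10  {3,4,5,6,7,9} 60  {3,4,6,7,8,9} 60  {4,5,6,7,8,9} 90
  7 to go: {0,2,3,4,7,8,9} 10  {1,3,4,5,6,7,9} 140  {1,4,5,6,7,8,9} 210  {2,3,4,6,7,8,9} 70  {3,4,5,6,7,8,9} 210
  8 to go: {0,2,3,4,6,7,8,9} 80  {1,3,4,5,6,7,8,9} 560  {2,3,4,5,6,7,8,9} 280
  if 0:r drops first: 840 orders
  if 1:u drops first: 360 orders
heap linearizations: 1200

1200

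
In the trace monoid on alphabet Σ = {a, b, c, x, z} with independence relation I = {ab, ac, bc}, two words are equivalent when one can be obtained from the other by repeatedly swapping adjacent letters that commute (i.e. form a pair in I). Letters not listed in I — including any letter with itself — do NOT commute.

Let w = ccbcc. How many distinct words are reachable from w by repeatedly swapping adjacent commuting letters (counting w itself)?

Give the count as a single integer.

#0=c has no predecessor
#1=c depends on [0:c]
#2=b has no predecessor
#3=c depends on [1:c]
#4=c depends on [3:c]
sources: [0:c, 2:b]
N(rest) = Σ N(rest − s) over sources s of rest; N(one piece) = 1:
  size 1 → [2]=1  [4]=1
  size 2 → [2,4]=2  [3,4]=1
  size 3 → [1,3,4]=1  [2,3,4]=3
  first=0(c) contributes 4
  first=2(b) contributes 1
|[w]| = 5

5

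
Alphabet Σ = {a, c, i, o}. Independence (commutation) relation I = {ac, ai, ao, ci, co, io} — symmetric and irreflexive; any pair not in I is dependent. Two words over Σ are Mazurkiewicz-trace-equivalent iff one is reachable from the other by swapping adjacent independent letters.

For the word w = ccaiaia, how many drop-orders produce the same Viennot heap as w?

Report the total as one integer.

drop 0:c onto floor
drop 1:c onto {0:c}
drop 2:a onto floor
drop 3:i onto floor
drop 4:a onto {2:a}
drop 5:i onto {3:i}
drop 6:a onto {4:a}
ground layer = {0:c, 2:a, 3:i}
drop-orders for the pieces not yet dropped (sum over which currently-grounded one goes next):
  1 to go: {1} 1  {5} 1  {6} 1
  2 to go: {0,1} 1  {1,5} 2  {1,6} 2  {3,5} 1  {4,6} 1  {5,6} 2
  3 to go: {0,1,5} 3  {0,1,6} 3  {1,3,5} 3  {1,4,6} 3  {1,5,6} 6  {2,4,6} 1  {3,5,6} 3  {4,5,6} 3
  4 to go: {0,1,3,5} 6  {0,1,4,6} 6  {0,1,5,6} 12  {1,2,4,6} 4  {1,3,5,6} 12  {1,4,5,6} 12  {2,4,5,6} 4  {3,4,5,6} 6
  5 to go: {0,1,2,4,6} 10  {0,1,3,5,6} 30  {0,1,4,5,6} 30  {1,2,4,5,6} 20  {1,3,4,5,6} 30  {2,3,4,5,6} 10
  if 0:c drops first: 60 orders
  if 2:a drops first: 90 orders
  if 3:i drops first: 60 orders
heap linearizations: 210

210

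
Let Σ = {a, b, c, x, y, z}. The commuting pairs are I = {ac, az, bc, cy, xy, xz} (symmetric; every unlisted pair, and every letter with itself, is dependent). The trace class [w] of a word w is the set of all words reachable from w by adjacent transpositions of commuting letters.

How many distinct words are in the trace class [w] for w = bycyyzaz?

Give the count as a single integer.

16

piece 0:b — minimal
piece 1:y rests on {0:b}
piece 2:c — minimal
piece 3:y rests on {1:y}
piece 4:y rests on {3:y}
piece 5:z rests on {2:c, 4:y}
piece 6:a rests on {4:y}
piece 7:z rests on {5:z}
minimal pieces: {0:b, 2:c}
ways to finish when only these pieces remain (= sum over removing one remaining piece with nothing left below it):
  1 left: {6}→1  {7}→1
  2 left: {5,7}→1  {6,7}→2
  3 left: {2,5,7}→1  {5,6,7}→3
  4 left: {2,5,6,7}→4  {4,5,6,7}→3
  5 left: {2,4,5,6,7}→7  {3,4,5,6,7}→3
  6 left: {1,3,4,5,6,7}→3  {2,3,4,5,6,7}→10
  placing 0:b first → 13 extensions
  placing 2:c first → 3 extensions
total linear extensions = 16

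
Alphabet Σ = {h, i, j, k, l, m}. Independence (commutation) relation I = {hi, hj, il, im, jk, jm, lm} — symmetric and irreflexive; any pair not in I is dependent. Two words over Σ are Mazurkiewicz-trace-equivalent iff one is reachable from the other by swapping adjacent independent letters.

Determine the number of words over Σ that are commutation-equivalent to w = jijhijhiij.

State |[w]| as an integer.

drop 0:j onto floor
drop 1:i onto {0:j}
drop 2:j onto {1:i}
drop 3:h onto floor
drop 4:i onto {2:j}
drop 5:j onto {4:i}
drop 6:h onto {3:h}
drop 7:i onto {5:j}
drop 8:i onto {7:i}
drop 9:j onto {8:i}
ground layer = {0:j, 3:h}
drop-orders for the pieces not yet dropped (sum over which currently-grounded one goes next):
  1 to go: {6} 1  {9} 1
  2 to go: {3,6} 1  {6,9} 2  {8,9} 1
  3 to go: {3,6,9} 3  {6,8,9} 3  {7,8,9} 1
  4 to go: {3,6,8,9} 6  {5,7,8,9} 1  {6,7,8,9} 4
  5 to go: {3,6,7,8,9} 10  {4,5,7,8,9} 1  {5,6,7,8,9} 5
  6 to go: {2,4,5,7,8,9} 1  {3,5,6,7,8,9} 15  {4,5,6,7,8,9} 6
  7 to go: {1,2,4,5,7,8,9} 1  {2,4,5,6,7,8,9} 7  {3,4,5,6,7,8,9} 21
  8 to go: {0,1,2,4,5,7,8,9} 1  {1,2,4,5,6,7,8,9} 8  {2,3,4,5,6,7,8,9} 28
  if 0:j drops first: 36 orders
  if 3:h drops first: 9 orders
heap linearizations: 45

45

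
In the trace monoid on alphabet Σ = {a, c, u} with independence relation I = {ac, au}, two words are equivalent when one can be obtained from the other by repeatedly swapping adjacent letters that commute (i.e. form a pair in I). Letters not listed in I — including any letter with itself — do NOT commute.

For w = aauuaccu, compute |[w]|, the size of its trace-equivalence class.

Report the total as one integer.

56

drop 0:a onto floor
drop 1:a onto {0:a}
drop 2:u onto floor
drop 3:u onto {2:u}
drop 4:a onto {1:a}
drop 5:c onto {3:u}
drop 6:c onto {5:c}
drop 7:u onto {6:c}
ground layer = {0:a, 2:u}
drop-orders for the pieces not yet dropped (sum over which currently-grounded one goes next):
  1 to go: {4} 1  {7} 1
  2 to go: {1,4} 1  {4,7} 2  {6,7} 1
  3 to go: {0,1,4} 1  {1,4,7} 3  {4,6,7} 3  {5,6,7} 1
  4 to go: {0,1,4,7} 4  {1,4,6,7} 6  {3,5,6,7} 1  {4,5,6,7} 4
  5 to go: {0,1,4,6,7} 10  {1,4,5,6,7} 10  {2,3,5,6,7} 1  {3,4,5,6,7} 5
  6 to go: {0,1,4,5,6,7} 20  {1,3,4,5,6,7} 15  {2,3,4,5,6,7} 6
  if 0:a drops first: 21 orders
  if 2:u drops first: 35 orders
heap linearizations: 56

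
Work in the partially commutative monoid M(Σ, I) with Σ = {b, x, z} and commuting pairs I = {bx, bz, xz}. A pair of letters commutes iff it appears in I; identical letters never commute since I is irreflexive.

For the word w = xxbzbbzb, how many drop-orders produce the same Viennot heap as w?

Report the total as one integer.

drop 0:x onto floor
drop 1:x onto {0:x}
drop 2:b onto floor
drop 3:z onto floor
drop 4:b onto {2:b}
drop 5:b onto {4:b}
drop 6:z onto {3:z}
drop 7:b onto {5:b}
ground layer = {0:x, 2:b, 3:z}
drop-orders for the pieces not yet dropped (sum over which currently-grounded one goes next):
  1 to go: {1} 1  {6} 1  {7} 1
  2 to go: {0,1} 1  {1,6} 2  {1,7} 2  {3,6} 1  {5,7} 1  {6,7} 2
  3 to go: {0,1,6} 3  {0,1,7} 3  {1,3,6} 3  {1,5,7} 3  {1,6,7} 6  {3,6,7} 3  {4,5,7} 1  {5,6,7} 3
  4 to go: {0,1,3,6} 6  {0,1,5,7} 6  {0,1,6,7} 12  {1,3,6,7} 12  {1,4,5,7} 4  {1,5,6,7} 12  {2,4,5,7} 1  {3,5,6,7} 6  {4,5,6,7} 4
  5 to go: {0,1,3,6,7} 30  {0,1,4,5,7} 10  {0,1,5,6,7} 30  {1,2,4,5,7} 5  {1,3,5,6,7} 30  {1,4,5,6,7} 20  {2,4,5,6,7} 5  {3,4,5,6,7} 10
  6 to go: {0,1,2,4,5,7} 15  {0,1,3,5,6,7} 90  {0,1,4,5,6,7} 60  {1,2,4,5,6,7} 30  {1,3,4,5,6,7} 60  {2,3,4,5,6,7} 15
  if 0:x drops first: 105 orders
  if 2:b drops first: 210 orders
  if 3:z drops first: 105 orders
heap linearizations: 420

420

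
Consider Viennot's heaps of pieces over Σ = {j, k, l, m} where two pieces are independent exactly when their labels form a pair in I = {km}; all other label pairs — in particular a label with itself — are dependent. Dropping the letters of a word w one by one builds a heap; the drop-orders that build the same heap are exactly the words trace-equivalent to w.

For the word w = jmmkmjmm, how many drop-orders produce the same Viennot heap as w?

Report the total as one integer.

#0=j has no predecessor
#1=m depends on [0:j]
#2=m depends on [1:m]
#3=k depends on [0:j]
#4=m depends on [2:m]
#5=j depends on [3:k, 4:m]
#6=m depends on [5:j]
#7=m depends on [6:m]
sources: [0:j]
N(rest) = Σ N(rest − s) over sources s of rest; N(one piece) = 1:
  size 1 → [7]=1
  size 2 → [6,7]=1
  size 3 → [5,6,7]=1
  size 4 → [3,5,6,7]=1  [4,5,6,7]=1
  size 5 → [2,4,5,6,7]=1  [3,4,5,6,7]=2
  size 6 → [1,2,4,5,6,7]=1  [2,3,4,5,6,7]=3
  first=0(j) contributes 4

4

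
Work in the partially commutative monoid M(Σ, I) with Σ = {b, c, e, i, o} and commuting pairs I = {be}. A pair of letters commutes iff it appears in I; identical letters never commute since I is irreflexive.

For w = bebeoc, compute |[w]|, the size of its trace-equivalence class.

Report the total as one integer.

0(b) covers ∅
1(e) covers ∅
2(b) covers 0:b
3(e) covers 1:e
4(o) covers 2:b, 3:e
5(c) covers 4:o
floor of heap: 0:b, 1:e
completions by unplaced set U, small U first (add the entries for U minus each lowest piece of U):
  |U|=1: {5}:1
  |U|=2: {4,5}:1
  |U|=3: {2,4,5}:1  {3,4,5}:1
  |U|=4: {0,2,4,5}:1  {1,3,4,5}:1  {2,3,4,5}:2
  start at 0(b): 3
  start at 1(e): 3
sum over floor = 6

6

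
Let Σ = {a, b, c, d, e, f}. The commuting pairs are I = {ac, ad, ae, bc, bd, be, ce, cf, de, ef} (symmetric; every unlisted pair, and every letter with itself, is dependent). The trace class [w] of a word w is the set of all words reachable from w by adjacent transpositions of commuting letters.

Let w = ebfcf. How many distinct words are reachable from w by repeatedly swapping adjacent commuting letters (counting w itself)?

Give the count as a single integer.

20

#0=e has no predecessor
#1=b has no predecessor
#2=f depends on [1:b]
#3=c has no predecessor
#4=f depends on [2:f]
sources: [0:e, 1:b, 3:c]
N(rest) = Σ N(rest − s) over sources s of rest; N(one piece) = 1:
  size 1 → [0]=1  [3]=1  [4]=1
  size 2 → [0,3]=2  [0,4]=2  [2,4]=1  [3,4]=2
  size 3 → [0,2,4]=3  [0,3,4]=6  [1,2,4]=1  [2,3,4]=3
  first=0(e) contributes 4
  first=1(b) contributes 12
  first=3(c) contributes 4
|[w]| = 20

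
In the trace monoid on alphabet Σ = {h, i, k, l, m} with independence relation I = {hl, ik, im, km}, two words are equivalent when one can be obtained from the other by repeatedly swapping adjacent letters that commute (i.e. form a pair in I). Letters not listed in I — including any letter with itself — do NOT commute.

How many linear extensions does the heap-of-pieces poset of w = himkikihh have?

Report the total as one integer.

60

0(h) covers ∅
1(i) covers 0:h
2(m) covers 0:h
3(k) covers 0:h
4(i) covers 1:i
5(k) covers 3:k
6(i) covers 4:i
7(h) covers 2:m, 5:k, 6:i
8(h) covers 7:h
floor of heap: 0:h
completions by unplaced set U, small U first (add the entries for U minus each lowest piece of U):
  |U|=1: {8}:1
  |U|=2: {7,8}:1
  |U|=3: {2,7,8}:1  {5,7,8}:1  {6,7,8}:1
  |U|=4: {2,5,7,8}:2  {2,6,7,8}:2  {3,5,7,8}:1  {4,6,7,8}:1  {5,6,7,8}:2
  |U|=5: {1,4,6,7,8}:1  {2,3,5,7,8}:3  {2,4,6,7,8}:3  {2,5,6,7,8}:6  {3,5,6,7,8}:3  {4,5,6,7,8}:3
  |U|=6: {1,2,4,6,7,8}:4  {1,4,5,6,7,8}:4  {2,3,5,6,7,8}:12  {2,4,5,6,7,8}:12  {3,4,5,6,7,8}:6
  |U|=7: {1,2,4,5,6,7,8}:20  {1,3,4,5,6,7,8}:10  {2,3,4,5,6,7,8}:30
  start at 0(h): 60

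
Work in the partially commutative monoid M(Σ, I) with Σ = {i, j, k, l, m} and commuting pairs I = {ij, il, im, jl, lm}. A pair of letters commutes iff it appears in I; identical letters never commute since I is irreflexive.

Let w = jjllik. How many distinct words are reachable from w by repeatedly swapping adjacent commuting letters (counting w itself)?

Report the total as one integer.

30

#0=j has no predecessor
#1=j depends on [0:j]
#2=l has no predecessor
#3=l depends on [2:l]
#4=i has no predecessor
#5=k depends on [1:j, 3:l, 4:i]
sources: [0:j, 2:l, 4:i]
N(rest) = Σ N(rest − s) over sources s of rest; N(one piece) = 1:
  size 1 → [5]=1
  size 2 → [1,5]=1  [3,5]=1  [4,5]=1
  size 3 → [0,1,5]=1  [1,3,5]=2  [1,4,5]=2  [2,3,5]=1  [3,4,5]=2
  size 4 → [0,1,3,5]=3  [0,1,4,5]=3  [1,2,3,5]=3  [1,3,4,5]=6  [2,3,4,5]=3
  first=0(j) contributes 12
  first=2(l) contributes 12
  first=4(i) contributes 6
|[w]| = 30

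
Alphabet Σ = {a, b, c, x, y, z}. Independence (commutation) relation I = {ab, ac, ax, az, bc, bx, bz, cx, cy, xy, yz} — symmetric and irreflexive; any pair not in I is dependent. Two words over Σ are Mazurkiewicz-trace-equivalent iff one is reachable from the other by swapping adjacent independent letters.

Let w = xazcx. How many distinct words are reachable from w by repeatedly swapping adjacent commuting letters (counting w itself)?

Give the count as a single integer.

10

#0=x has no predecessor
#1=a has no predecessor
#2=z depends on [0:x]
#3=c depends on [2:z]
#4=x depends on [2:z]
sources: [0:x, 1:a]
N(rest) = Σ N(rest − s) over sources s of rest; N(one piece) = 1:
  size 1 → [1]=1  [3]=1  [4]=1
  size 2 → [1,3]=2  [1,4]=2  [3,4]=2
  size 3 → [1,3,4]=6  [2,3,4]=2
  first=0(x) contributes 8
  first=1(a) contributes 2
|[w]| = 10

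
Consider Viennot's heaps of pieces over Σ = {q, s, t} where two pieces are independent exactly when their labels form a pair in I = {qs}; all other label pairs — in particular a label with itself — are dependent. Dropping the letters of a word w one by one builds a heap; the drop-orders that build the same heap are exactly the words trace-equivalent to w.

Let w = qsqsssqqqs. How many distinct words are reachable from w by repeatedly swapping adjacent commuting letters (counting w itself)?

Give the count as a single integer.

drop 0:q onto floor
drop 1:s onto floor
drop 2:q onto {0:q}
drop 3:s onto {1:s}
drop 4:s onto {3:s}
drop 5:s onto {4:s}
drop 6:q onto {2:q}
drop 7:q onto {6:q}
drop 8:q onto {7:q}
drop 9:s onto {5:s}
ground layer = {0:q, 1:s}
drop-orders for the pieces not yet dropped (sum over which currently-grounded one goes next):
  1 to go: {8} 1  {9} 1
  2 to go: {5,9} 1  {7,8} 1  {8,9} 2
  3 to go: {4,5,9} 1  {5,8,9} 3  {6,7,8} 1  {7,8,9} 3
  4 to go: {2,6,7,8} 1  {3,4,5,9} 1  {4,5,8,9} 4  {5,7,8,9} 6  {6,7,8,9} 4
  5 to go: {0,2,6,7,8} 1  {1,3,4,5,9} 1  {2,6,7,8,9} 5  {3,4,5,8,9} 5  {4,5,7,8,9} 10  {5,6,7,8,9} 10
  6 to go: {0,2,6,7,8,9} 6  {1,3,4,5,8,9} 6  {2,5,6,7,8,9} 15  {3,4,5,7,8,9} 15  {4,5,6,7,8,9} 20
  7 to go: {0,2,5,6,7,8,9} 21  {1,3,4,5,7,8,9} 21  {2,4,5,6,7,8,9} 35  {3,4,5,6,7,8,9} 35
  8 to go: {0,2,4,5,6,7,8,9} 56  {1,3,4,5,6,7,8,9} 56  {2,3,4,5,6,7,8,9} 70
  if 0:q drops first: 126 orders
  if 1:s drops first: 126 orders
heap linearizations: 252

252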